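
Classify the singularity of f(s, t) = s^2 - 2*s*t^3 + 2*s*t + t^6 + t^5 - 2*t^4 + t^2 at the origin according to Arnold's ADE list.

A_4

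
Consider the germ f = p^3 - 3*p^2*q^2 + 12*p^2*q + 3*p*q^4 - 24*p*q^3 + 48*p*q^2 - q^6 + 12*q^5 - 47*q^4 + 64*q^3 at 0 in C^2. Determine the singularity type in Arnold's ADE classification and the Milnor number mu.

Type E_6, Milnor number mu = 6.

The Hessian of f at 0 has rank 0. Corank 2; j^3 = (p + 4*q)^3 is a perfect cube, so E-series; the 4-jet and mu = 6 give E_6.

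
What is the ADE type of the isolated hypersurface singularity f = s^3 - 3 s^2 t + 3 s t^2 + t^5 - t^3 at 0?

The Hessian of f at 0 is [[0, 0], [0, 0]] with rank 0, so corank 2. A Groebner basis of the Jacobian ideal J(f) in C{s,t} is {t^4, s^2 - 2*s*t + t^2}; counting standard monomials gives mu = 8. Corank 2; j^3 = (s - t)^3 is a perfect cube, so E-series; the 5-jet and mu = 8 give E_8.

E_8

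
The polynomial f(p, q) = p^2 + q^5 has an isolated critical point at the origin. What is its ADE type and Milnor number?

The Hessian of f at 0 has rank 1. Corank 1: A-series; mu = 4 gives A_4.

Type A_{4}, Milnor number mu = 4.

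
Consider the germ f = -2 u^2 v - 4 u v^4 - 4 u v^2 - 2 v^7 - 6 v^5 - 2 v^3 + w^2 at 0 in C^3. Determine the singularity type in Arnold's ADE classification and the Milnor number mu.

Type D_{6}, Milnor number mu = 6.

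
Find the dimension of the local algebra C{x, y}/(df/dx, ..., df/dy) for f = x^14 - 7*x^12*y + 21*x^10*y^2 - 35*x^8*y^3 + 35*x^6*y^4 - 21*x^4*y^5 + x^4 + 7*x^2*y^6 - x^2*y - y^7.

8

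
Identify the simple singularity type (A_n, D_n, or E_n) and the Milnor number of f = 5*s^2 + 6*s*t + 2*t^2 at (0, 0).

Type A_{1}, Milnor number mu = 1.

The Hessian of f at 0 has rank 2. Corank 0: nondegenerate Morse point, so A_1.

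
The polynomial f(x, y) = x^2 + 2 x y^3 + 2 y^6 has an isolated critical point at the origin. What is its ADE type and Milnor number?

Type A5, Milnor number mu = 5.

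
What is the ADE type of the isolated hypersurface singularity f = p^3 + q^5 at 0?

E8

The Hessian of f at 0 has rank 0. Corank 2; j^3 = p^3 is a perfect cube, so E-series; the 5-jet and mu = 8 give E_8.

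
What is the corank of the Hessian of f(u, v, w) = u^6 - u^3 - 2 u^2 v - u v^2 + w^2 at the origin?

2

The Hessian at 0 is [[0, 0, 0], [0, 0, 0], [0, 0, 2]] of rank 1; hence corank 2.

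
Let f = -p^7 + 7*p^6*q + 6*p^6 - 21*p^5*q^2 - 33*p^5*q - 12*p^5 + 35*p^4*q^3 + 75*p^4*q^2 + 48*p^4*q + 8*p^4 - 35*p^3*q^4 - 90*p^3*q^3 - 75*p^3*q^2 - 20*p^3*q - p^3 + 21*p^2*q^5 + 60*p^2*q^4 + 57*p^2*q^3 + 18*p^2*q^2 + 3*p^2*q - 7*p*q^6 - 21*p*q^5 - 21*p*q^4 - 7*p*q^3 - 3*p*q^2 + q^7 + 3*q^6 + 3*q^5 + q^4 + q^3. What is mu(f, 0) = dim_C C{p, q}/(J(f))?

The Hessian of f at 0 has rank 0. Corank 2; j^3 = -(p - q)^3 is a perfect cube, so E-series; the 4-jet and mu = 7 give E_7.

7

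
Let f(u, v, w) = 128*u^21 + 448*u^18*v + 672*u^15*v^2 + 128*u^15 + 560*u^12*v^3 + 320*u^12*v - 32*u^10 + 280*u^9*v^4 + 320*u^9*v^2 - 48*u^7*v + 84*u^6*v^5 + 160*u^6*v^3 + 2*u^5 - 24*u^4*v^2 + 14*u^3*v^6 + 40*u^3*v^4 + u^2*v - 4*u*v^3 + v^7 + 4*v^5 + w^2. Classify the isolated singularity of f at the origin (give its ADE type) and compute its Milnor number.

The Hessian of f at 0 has rank 1. Corank 2; j^3 = u^2*v has shape L^2 M (L != M), so D-series; mu = 8 gives D_8.

Type D8, Milnor number mu = 8.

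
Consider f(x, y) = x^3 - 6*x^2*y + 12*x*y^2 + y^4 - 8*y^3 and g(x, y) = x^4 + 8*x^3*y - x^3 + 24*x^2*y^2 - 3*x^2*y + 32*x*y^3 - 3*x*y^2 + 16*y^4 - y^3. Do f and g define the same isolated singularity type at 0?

The Hessian of f at 0 is [[0, 0], [0, 0]] with rank 0, so corank 2. A Groebner basis of the Jacobian ideal J(f) in C{x,y} is {y^3, x^2 - 4*x*y + 4*y^2}; counting standard monomials gives mu = 6. Corank 2; j^3 = (x - 2*y)^3 is a perfect cube, so E-series; the 4-jet and mu = 6 give E_6. The Hessian of g at 0 is [[0, 0], [0, 0]] with rank 0, so corank 2. A Groebner basis of the Jacobian ideal J(g) in C{x,y} is {y^4, x*y^2 + 4*y^3/3, x^2 + 2*x*y + y^2}; counting standard monomials gives mu = 6. Corank 2; j^3 = -(x + y)^3 is a perfect cube, so E-series; the 4-jet and mu = 6 give E_6. Both have type E_6, hence right-equivalent.

Yes.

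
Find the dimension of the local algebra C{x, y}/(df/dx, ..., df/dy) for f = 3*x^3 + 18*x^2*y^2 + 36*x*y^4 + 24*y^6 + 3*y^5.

The Hessian of f at 0 is [[0, 0], [0, 0]] with rank 0, so corank 2. A Groebner basis of the Jacobian ideal J(f) in C{x,y} is {y^4, x^3, x^2/4 + x*y^2}; counting standard monomials gives mu = 8. Corank 2; j^3 = 3*x^3 is a perfect cube, so E-series; the 5-jet and mu = 8 give E_8.

8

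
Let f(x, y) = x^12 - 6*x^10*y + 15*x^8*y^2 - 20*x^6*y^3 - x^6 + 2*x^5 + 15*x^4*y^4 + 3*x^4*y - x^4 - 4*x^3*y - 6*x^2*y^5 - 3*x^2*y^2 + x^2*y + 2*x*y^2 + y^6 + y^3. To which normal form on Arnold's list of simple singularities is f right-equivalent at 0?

D_7

The Hessian of f at 0 is [[0, 0], [0, 0]] with rank 0, so corank 2. A Groebner basis of the Jacobian ideal J(f) in C{x,y} is {x^2/3 + 4*x*y/3 + y^4 - 2*y^3/3 + y^2, x^3 - x^2/5 + x*y - 2*y^3/5 + 6*y^2/5, x^2*y - x*y - y^2, x^2/15 + x*y^2 + 2*x*y/3 + 7*y^3/15 + 3*y^2/5}; counting standard monomials gives mu = 7. Corank 2; j^3 = y*(x + y)^2 has shape L^2 M (L != M), so D-series; mu = 7 gives D_7.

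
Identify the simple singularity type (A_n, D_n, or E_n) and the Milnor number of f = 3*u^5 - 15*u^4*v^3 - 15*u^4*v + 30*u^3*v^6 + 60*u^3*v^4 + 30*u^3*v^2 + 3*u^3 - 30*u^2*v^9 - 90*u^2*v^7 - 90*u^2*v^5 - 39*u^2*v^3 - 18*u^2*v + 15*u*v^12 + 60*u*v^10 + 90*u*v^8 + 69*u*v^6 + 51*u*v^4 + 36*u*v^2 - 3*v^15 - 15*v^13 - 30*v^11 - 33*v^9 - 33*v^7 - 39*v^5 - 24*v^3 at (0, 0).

Type E8, Milnor number mu = 8.

The Hessian of f at 0 is [[0, 0], [0, 0]] with rank 0, so corank 2. A Groebner basis of the Jacobian ideal J(f) in C{u,v} is {7*u^2/2 + u*v^3 - 14*u*v + 14*v^2, 2*u^2 - 8*u*v + v^4 + 8*v^2, u^3 - 12*u*v^2 + 16*v^3, u^2*v - 4*u*v^2 + 4*v^3}; counting standard monomials gives mu = 8. Corank 2; j^3 = 3*(u - 2*v)^3 is a perfect cube, so E-series; the 5-jet and mu = 8 give E_8.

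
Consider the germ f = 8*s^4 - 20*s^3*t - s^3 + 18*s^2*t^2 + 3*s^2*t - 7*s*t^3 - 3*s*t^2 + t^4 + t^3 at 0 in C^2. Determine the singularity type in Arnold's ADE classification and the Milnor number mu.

Type E7, Milnor number mu = 7.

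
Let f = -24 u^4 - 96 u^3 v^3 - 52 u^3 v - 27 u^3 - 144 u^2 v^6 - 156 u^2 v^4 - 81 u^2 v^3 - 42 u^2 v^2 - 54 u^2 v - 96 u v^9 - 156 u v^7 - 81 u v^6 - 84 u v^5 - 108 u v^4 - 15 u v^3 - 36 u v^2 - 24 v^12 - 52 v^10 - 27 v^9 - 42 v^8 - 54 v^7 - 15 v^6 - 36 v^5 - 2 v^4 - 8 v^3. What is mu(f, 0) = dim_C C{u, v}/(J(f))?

7

The Hessian of f at 0 has rank 0. Corank 2; j^3 = -(3*u + 2*v)^3 is a perfect cube, so E-series; the 4-jet and mu = 7 give E_7.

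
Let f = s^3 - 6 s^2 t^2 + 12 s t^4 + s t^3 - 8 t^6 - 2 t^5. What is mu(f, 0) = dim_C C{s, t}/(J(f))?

The Hessian of f at 0 has rank 0. Corank 2; j^3 = s^3 is a perfect cube, so E-series; the 4-jet and mu = 7 give E_7.

7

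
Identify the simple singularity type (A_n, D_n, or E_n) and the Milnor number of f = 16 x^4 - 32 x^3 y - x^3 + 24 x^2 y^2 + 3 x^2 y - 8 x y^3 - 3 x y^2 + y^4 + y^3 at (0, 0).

Type E_6, Milnor number mu = 6.

The Hessian of f at 0 has rank 0. Corank 2; j^3 = -(x - y)^3 is a perfect cube, so E-series; the 4-jet and mu = 6 give E_6.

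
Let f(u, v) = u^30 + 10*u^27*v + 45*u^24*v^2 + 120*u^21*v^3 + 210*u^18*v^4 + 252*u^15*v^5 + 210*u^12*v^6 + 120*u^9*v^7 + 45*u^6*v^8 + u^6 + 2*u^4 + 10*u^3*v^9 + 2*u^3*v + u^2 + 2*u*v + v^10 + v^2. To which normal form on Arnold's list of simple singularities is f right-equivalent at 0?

A_9

The Hessian of f at 0 has rank 1. Corank 1: A-series; mu = 9 gives A_9.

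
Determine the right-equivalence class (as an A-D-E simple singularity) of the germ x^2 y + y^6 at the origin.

D_{7}

The Hessian of f at 0 is [[0, 0], [0, 0]] with rank 0, so corank 2. A Groebner basis of the Jacobian ideal J(f) in C{x,y} is {x^2/6 + y^5, x^3, x*y}; counting standard monomials gives mu = 7. Corank 2; j^3 = x^2*y has shape L^2 M (L != M), so D-series; mu = 7 gives D_7.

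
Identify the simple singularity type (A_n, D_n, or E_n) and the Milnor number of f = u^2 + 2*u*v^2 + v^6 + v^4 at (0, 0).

Type A_{5}, Milnor number mu = 5.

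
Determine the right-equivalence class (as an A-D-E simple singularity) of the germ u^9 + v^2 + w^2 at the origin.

A_{8}

The Hessian of f at 0 has rank 2. Corank 1: A-series; mu = 8 gives A_8.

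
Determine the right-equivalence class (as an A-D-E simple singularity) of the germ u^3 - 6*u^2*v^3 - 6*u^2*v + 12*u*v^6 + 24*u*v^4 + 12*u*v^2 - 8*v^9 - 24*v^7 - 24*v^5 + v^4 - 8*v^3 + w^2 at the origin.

The Hessian of f at 0 is [[0, 0, 0], [0, 0, 0], [0, 0, 2]] with rank 1, so corank 2. A Groebner basis of the Jacobian ideal J(f) in C{u,v,w} is {v^3, u^2 - 4*u*v + 4*v^2, w}; counting standard monomials gives mu = 6. Corank 2; j^3 = (u - 2*v)^3 is a perfect cube, so E-series; the 4-jet and mu = 6 give E_6.

E6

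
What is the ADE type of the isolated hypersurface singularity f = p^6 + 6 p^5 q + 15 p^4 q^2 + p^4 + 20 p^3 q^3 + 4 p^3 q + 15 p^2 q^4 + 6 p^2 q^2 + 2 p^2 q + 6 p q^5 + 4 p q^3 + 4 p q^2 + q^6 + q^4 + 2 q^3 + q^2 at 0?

A5

The Hessian of f at 0 has rank 1. Corank 1: A-series; mu = 5 gives A_5.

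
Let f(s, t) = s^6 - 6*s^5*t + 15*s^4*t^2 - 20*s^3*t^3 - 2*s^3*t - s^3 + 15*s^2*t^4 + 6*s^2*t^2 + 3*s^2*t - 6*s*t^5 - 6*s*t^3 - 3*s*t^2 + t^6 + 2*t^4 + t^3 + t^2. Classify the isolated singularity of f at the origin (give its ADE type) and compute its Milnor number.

Type A_{2}, Milnor number mu = 2.

The Hessian of f at 0 has rank 1. Corank 1: A-series; mu = 2 gives A_2.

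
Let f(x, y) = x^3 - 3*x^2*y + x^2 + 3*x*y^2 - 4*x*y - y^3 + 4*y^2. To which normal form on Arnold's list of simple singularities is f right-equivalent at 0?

The Hessian of f at 0 is [[2, -4], [-4, 8]] with rank 1, so corank 1. A Groebner basis of the Jacobian ideal J(f) in C{x,y} is {y^2, x - 2*y}; counting standard monomials gives mu = 2. Corank 1: A-series; mu = 2 gives A_2.

A_2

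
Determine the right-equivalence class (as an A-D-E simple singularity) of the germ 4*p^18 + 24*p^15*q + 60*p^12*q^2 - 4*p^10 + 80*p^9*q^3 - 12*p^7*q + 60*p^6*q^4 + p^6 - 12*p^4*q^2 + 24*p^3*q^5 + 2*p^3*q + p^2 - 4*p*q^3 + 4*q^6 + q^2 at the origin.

A1

The Hessian of f at 0 is [[2, 0], [0, 2]] with rank 2, so corank 0. A Groebner basis of the Jacobian ideal J(f) in C{p,q} is {p, q}; counting standard monomials gives mu = 1. Corank 0: nondegenerate Morse point, so A_1.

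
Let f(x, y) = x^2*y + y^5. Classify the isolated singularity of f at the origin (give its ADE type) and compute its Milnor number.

The Hessian of f at 0 is [[0, 0], [0, 0]] with rank 0, so corank 2. A Groebner basis of the Jacobian ideal J(f) in C{x,y} is {x^2/5 + y^4, x^3, x*y}; counting standard monomials gives mu = 6. Corank 2; j^3 = x^2*y has shape L^2 M (L != M), so D-series; mu = 6 gives D_6.

Type D_{6}, Milnor number mu = 6.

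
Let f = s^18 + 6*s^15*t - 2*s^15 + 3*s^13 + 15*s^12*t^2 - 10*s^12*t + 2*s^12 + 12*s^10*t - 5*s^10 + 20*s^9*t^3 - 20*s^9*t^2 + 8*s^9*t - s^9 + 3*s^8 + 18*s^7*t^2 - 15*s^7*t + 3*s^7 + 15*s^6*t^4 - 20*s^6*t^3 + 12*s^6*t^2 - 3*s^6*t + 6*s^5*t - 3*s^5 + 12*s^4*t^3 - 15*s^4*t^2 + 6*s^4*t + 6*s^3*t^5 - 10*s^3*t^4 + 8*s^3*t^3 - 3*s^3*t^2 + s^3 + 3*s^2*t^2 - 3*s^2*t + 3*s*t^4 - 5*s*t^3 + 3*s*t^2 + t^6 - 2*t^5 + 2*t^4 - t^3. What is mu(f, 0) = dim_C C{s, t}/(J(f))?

7

The Hessian of f at 0 has rank 0. Corank 2; j^3 = (s - t)^3 is a perfect cube, so E-series; the 4-jet and mu = 7 give E_7.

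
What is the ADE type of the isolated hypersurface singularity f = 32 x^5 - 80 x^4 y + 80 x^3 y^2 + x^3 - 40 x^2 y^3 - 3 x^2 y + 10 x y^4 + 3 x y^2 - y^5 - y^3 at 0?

E_8

The Hessian of f at 0 has rank 0. Corank 2; j^3 = (x - y)^3 is a perfect cube, so E-series; the 5-jet and mu = 8 give E_8.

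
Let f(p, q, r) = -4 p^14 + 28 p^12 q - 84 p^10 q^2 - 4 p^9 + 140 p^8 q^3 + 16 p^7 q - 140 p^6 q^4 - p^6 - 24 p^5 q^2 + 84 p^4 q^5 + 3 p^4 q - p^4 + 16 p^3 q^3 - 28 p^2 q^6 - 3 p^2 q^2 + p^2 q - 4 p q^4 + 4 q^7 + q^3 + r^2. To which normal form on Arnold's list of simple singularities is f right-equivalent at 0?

The Hessian of f at 0 is [[0, 0, 0], [0, 0, 0], [0, 0, 2]] with rank 1, so corank 2. A Groebner basis of the Jacobian ideal J(f) in C{p,q,r} is {q^3, p^2 + 3*q^2, p*q, r}; counting standard monomials gives mu = 4. Corank 2; j^3 = q*(p^2 + q^2) splits into three distinct lines over C (the quadratic factor has nonzero discriminant), so D_4.

D4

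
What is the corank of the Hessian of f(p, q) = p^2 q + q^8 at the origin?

2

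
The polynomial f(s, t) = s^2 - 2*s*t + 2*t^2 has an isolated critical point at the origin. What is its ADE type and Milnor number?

Type A_1, Milnor number mu = 1.

The Hessian of f at 0 has rank 2. Corank 0: nondegenerate Morse point, so A_1.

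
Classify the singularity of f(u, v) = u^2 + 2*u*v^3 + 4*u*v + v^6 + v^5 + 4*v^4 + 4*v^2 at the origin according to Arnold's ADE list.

The Hessian of f at 0 is [[2, 4], [4, 8]] with rank 1, so corank 1. A Groebner basis of the Jacobian ideal J(f) in C{u,v} is {u + v^3 + 2*v, u^2 - 4*v^2, u*v + 2*v^2}; counting standard monomials gives mu = 4. Corank 1: A-series; mu = 4 gives A_4.

A4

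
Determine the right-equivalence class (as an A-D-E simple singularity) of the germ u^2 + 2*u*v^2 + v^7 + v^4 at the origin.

A6

The Hessian of f at 0 is [[2, 0], [0, 0]] with rank 1, so corank 1. A Groebner basis of the Jacobian ideal J(f) in C{u,v} is {u^3, u + v^2}; counting standard monomials gives mu = 6. Corank 1: A-series; mu = 6 gives A_6.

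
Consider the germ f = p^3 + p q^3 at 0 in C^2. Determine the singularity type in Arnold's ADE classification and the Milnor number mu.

The Hessian of f at 0 has rank 0. Corank 2; j^3 = p^3 is a perfect cube, so E-series; the 4-jet and mu = 7 give E_7.

Type E_{7}, Milnor number mu = 7.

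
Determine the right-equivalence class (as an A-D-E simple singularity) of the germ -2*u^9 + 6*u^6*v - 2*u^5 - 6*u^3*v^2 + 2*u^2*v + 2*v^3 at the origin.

D_{4}

The Hessian of f at 0 has rank 0. Corank 2; j^3 = 2*v*(u^2 + v^2) splits into three distinct lines over C (the quadratic factor has nonzero discriminant), so D_4.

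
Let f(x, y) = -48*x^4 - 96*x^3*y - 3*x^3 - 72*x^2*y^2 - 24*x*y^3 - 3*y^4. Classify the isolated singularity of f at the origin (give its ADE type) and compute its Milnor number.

The Hessian of f at 0 has rank 0. Corank 2; j^3 = -3*x^3 is a perfect cube, so E-series; the 4-jet and mu = 6 give E_6.

Type E_{6}, Milnor number mu = 6.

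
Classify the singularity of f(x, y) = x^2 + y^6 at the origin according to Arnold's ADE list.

The Hessian of f at 0 is [[2, 0], [0, 0]] with rank 1, so corank 1. A Groebner basis of the Jacobian ideal J(f) in C{x,y} is {y^5, x}; counting standard monomials gives mu = 5. Corank 1: A-series; mu = 5 gives A_5.

A_5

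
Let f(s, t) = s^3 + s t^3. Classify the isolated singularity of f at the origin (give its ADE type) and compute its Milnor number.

Type E7, Milnor number mu = 7.

The Hessian of f at 0 has rank 0. Corank 2; j^3 = s^3 is a perfect cube, so E-series; the 4-jet and mu = 7 give E_7.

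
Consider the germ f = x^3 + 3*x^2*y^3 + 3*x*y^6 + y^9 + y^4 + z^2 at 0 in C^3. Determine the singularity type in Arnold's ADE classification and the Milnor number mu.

The Hessian of f at 0 is [[0, 0, 0], [0, 0, 0], [0, 0, 2]] with rank 1, so corank 2. A Groebner basis of the Jacobian ideal J(f) in C{x,y,z} is {y^3, x^2, z}; counting standard monomials gives mu = 6. Corank 2; j^3 = x^3 is a perfect cube, so E-series; the 4-jet and mu = 6 give E_6.

Type E6, Milnor number mu = 6.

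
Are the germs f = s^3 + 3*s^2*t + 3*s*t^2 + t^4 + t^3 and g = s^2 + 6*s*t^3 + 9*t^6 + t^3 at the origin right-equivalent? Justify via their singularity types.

No.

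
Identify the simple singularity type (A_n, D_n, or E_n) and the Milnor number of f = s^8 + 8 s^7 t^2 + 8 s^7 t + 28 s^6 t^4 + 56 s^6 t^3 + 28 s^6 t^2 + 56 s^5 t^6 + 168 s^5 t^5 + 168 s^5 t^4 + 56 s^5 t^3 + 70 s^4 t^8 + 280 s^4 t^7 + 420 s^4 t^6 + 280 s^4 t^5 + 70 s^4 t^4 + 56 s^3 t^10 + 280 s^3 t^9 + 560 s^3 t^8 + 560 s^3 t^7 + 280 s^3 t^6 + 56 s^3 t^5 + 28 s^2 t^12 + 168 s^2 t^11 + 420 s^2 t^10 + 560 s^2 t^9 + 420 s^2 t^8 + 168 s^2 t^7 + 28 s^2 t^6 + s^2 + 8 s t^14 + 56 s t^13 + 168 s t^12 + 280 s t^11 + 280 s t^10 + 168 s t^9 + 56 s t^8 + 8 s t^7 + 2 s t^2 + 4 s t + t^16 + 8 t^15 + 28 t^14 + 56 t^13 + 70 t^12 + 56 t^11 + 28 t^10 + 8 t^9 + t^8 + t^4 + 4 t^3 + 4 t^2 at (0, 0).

Type A_{7}, Milnor number mu = 7.

The Hessian of f at 0 has rank 1. Corank 1: A-series; mu = 7 gives A_7.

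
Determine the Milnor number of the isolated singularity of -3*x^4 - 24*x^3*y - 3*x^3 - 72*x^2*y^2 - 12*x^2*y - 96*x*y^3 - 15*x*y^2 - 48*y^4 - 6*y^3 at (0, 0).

5

The Hessian of f at 0 is [[0, 0], [0, 0]] with rank 0, so corank 2. A Groebner basis of the Jacobian ideal J(f) in C{x,y} is {x*y^2 + x*y/4 + y^2/4, -x*y/4 + y^3 - y^2/4, x^2 + 3*x*y + 2*y^2}; counting standard monomials gives mu = 5. Corank 2; j^3 = -3*(x + y)^2*(x + 2*y) has shape L^2 M (L != M), so D-series; mu = 5 gives D_5.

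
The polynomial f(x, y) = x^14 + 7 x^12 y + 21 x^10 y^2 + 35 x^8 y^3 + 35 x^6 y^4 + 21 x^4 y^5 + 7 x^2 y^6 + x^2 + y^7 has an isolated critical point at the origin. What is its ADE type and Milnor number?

The Hessian of f at 0 is [[2, 0], [0, 0]] with rank 1, so corank 1. A Groebner basis of the Jacobian ideal J(f) in C{x,y} is {y^6, x}; counting standard monomials gives mu = 6. Corank 1: A-series; mu = 6 gives A_6.

Type A6, Milnor number mu = 6.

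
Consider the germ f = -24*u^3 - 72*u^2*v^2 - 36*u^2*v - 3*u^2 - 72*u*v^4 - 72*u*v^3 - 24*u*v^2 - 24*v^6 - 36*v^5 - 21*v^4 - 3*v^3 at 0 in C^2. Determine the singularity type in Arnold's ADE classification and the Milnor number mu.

The Hessian of f at 0 has rank 1. Corank 1: A-series; mu = 2 gives A_2.

Type A_2, Milnor number mu = 2.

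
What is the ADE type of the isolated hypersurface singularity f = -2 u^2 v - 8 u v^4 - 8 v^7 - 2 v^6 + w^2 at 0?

The Hessian of f at 0 has rank 1. Corank 2; j^3 = -2*u^2*v has shape L^2 M (L != M), so D-series; mu = 7 gives D_7.

D_7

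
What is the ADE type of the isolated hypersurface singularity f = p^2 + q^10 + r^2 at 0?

A_{9}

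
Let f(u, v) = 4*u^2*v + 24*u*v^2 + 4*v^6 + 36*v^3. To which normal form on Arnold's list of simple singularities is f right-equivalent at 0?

D7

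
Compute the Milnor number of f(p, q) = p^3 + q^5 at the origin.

8

The Hessian of f at 0 has rank 0. Corank 2; j^3 = p^3 is a perfect cube, so E-series; the 5-jet and mu = 8 give E_8.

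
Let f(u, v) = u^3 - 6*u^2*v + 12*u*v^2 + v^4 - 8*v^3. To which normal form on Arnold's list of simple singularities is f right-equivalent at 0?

E6

The Hessian of f at 0 is [[0, 0], [0, 0]] with rank 0, so corank 2. A Groebner basis of the Jacobian ideal J(f) in C{u,v} is {v^3, u^2 - 4*u*v + 4*v^2}; counting standard monomials gives mu = 6. Corank 2; j^3 = (u - 2*v)^3 is a perfect cube, so E-series; the 4-jet and mu = 6 give E_6.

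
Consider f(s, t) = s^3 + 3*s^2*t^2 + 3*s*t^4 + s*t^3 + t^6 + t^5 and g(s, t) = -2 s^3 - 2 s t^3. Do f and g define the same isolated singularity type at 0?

The Hessian of f at 0 is [[0, 0], [0, 0]] with rank 0, so corank 2. A Groebner basis of the Jacobian ideal J(f) in C{s,t} is {-s^2 + t^4 - t^3/3, s^3, s^2*t + s^2/3 + t^3/9, s^2 + s*t^2 + t^3/3}; counting standard monomials gives mu = 7. Corank 2; j^3 = s^3 is a perfect cube, so E-series; the 4-jet and mu = 7 give E_7. The Hessian of g at 0 is [[0, 0], [0, 0]] with rank 0, so corank 2. A Groebner basis of the Jacobian ideal J(g) in C{s,t} is {s^3, s*t^2, 3*s^2 + t^3}; counting standard monomials gives mu = 7. Corank 2; j^3 = -2*s^3 is a perfect cube, so E-series; the 4-jet and mu = 7 give E_7. Both have type E_7, hence right-equivalent.

Yes.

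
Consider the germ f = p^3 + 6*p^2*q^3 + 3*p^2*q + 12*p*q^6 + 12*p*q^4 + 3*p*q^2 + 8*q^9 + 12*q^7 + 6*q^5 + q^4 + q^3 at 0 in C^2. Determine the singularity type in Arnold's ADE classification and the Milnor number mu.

Type E_{6}, Milnor number mu = 6.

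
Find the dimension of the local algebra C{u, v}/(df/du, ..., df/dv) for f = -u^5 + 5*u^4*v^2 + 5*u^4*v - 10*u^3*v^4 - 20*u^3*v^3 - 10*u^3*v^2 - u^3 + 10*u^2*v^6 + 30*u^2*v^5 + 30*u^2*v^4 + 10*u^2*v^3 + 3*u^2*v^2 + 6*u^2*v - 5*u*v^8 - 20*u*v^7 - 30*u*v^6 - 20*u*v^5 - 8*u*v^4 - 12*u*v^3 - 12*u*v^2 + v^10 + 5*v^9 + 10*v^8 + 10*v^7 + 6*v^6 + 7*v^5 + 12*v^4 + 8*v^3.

8

The Hessian of f at 0 has rank 0. Corank 2; j^3 = -(u - 2*v)^3 is a perfect cube, so E-series; the 5-jet and mu = 8 give E_8.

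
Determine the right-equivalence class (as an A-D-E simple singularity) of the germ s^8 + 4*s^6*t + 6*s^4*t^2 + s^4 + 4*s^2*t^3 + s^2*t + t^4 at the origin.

D_{5}

The Hessian of f at 0 has rank 0. Corank 2; j^3 = s^2*t has shape L^2 M (L != M), so D-series; mu = 5 gives D_5.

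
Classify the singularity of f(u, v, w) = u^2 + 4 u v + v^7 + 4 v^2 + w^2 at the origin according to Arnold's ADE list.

A6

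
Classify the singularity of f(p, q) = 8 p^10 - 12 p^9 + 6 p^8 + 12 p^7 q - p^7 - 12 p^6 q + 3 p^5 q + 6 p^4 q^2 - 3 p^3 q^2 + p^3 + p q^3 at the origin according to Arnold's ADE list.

The Hessian of f at 0 has rank 0. Corank 2; j^3 = p^3 is a perfect cube, so E-series; the 4-jet and mu = 7 give E_7.

E_7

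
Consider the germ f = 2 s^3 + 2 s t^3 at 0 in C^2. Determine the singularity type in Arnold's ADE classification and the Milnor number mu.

The Hessian of f at 0 has rank 0. Corank 2; j^3 = 2*s^3 is a perfect cube, so E-series; the 4-jet and mu = 7 give E_7.

Type E_{7}, Milnor number mu = 7.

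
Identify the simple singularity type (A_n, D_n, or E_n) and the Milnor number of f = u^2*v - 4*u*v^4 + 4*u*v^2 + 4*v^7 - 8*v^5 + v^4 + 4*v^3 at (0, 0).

Type D_{5}, Milnor number mu = 5.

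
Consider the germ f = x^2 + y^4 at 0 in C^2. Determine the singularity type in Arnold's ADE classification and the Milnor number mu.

Type A_{3}, Milnor number mu = 3.

The Hessian of f at 0 is [[2, 0], [0, 0]] with rank 1, so corank 1. A Groebner basis of the Jacobian ideal J(f) in C{x,y} is {y^3, x}; counting standard monomials gives mu = 3. Corank 1: A-series; mu = 3 gives A_3.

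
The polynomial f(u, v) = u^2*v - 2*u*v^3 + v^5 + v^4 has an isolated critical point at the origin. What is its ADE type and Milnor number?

The Hessian of f at 0 has rank 0. Corank 2; j^3 = u^2*v has shape L^2 M (L != M), so D-series; mu = 5 gives D_5.

Type D_5, Milnor number mu = 5.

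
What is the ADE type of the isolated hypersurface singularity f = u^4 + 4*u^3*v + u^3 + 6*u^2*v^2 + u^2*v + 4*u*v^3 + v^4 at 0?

The Hessian of f at 0 has rank 0. Corank 2; j^3 = u^2*(u + v) has shape L^2 M (L != M), so D-series; mu = 5 gives D_5.

D_{5}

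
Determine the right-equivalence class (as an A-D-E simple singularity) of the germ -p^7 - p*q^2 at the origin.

D_8

The Hessian of f at 0 has rank 0. Corank 2; j^3 = -p*q^2 has shape L^2 M (L != M), so D-series; mu = 8 gives D_8.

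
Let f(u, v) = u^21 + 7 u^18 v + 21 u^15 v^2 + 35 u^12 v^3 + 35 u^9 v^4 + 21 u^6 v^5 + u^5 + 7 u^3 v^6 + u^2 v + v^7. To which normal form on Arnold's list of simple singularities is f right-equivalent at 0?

D_{8}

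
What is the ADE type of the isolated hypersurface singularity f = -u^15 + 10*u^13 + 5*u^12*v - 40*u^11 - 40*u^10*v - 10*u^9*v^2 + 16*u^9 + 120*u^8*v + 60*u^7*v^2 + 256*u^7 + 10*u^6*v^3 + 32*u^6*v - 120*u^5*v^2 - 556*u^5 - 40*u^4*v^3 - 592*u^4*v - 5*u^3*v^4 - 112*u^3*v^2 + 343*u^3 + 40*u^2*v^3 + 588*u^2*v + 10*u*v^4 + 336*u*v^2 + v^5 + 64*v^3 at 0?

E_{8}

The Hessian of f at 0 has rank 0. Corank 2; j^3 = (7*u + 4*v)^3 is a perfect cube, so E-series; the 5-jet and mu = 8 give E_8.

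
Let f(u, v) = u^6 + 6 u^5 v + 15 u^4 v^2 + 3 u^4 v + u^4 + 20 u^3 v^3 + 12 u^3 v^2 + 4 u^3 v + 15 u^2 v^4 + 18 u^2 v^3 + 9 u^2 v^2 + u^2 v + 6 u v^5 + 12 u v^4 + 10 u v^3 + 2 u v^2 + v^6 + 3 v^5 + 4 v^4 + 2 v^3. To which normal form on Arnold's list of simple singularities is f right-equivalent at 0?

The Hessian of f at 0 is [[0, 0], [0, 0]] with rank 0, so corank 2. A Groebner basis of the Jacobian ideal J(f) in C{u,v} is {v^3, u^2 + 2*v^2, u*v + v^2}; counting standard monomials gives mu = 4. Corank 2; j^3 = v*(u^2 + 2*u*v + 2*v^2) splits into three distinct lines over C (the quadratic factor has nonzero discriminant), so D_4.

D_4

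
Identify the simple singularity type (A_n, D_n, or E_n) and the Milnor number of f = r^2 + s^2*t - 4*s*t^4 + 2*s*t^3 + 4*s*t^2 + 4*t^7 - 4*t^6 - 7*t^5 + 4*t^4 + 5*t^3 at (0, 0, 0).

The Hessian of f at 0 has rank 1. Corank 2; j^3 = t*(s^2 + 4*s*t + 5*t^2) splits into three distinct lines over C (the quadratic factor has nonzero discriminant), so D_4.

Type D_4, Milnor number mu = 4.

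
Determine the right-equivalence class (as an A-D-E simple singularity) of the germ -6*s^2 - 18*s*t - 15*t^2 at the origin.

A1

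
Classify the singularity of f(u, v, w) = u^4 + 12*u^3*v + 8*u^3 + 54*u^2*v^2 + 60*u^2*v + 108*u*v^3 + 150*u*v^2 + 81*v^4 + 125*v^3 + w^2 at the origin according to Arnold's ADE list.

E_6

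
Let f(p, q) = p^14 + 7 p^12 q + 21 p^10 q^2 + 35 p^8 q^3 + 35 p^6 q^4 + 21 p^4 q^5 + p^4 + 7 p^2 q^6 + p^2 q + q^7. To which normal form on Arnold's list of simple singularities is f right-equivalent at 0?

D8

The Hessian of f at 0 has rank 0. Corank 2; j^3 = p^2*q has shape L^2 M (L != M), so D-series; mu = 8 gives D_8.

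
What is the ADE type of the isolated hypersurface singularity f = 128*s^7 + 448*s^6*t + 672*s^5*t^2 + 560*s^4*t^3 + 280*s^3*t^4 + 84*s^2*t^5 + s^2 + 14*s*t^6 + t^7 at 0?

The Hessian of f at 0 has rank 1. Corank 1: A-series; mu = 6 gives A_6.

A6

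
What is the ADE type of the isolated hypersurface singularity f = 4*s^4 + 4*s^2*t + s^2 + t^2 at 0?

A_{1}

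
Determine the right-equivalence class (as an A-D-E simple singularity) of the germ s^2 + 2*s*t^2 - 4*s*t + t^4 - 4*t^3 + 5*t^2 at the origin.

The Hessian of f at 0 has rank 2. Corank 0: nondegenerate Morse point, so A_1.

A_{1}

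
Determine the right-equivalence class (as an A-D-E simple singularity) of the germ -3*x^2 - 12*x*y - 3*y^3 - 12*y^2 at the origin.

A2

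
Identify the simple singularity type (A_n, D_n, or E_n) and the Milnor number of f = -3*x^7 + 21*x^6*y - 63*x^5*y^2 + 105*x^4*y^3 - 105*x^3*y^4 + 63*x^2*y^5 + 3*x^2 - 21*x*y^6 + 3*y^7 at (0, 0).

The Hessian of f at 0 has rank 1. Corank 1: A-series; mu = 6 gives A_6.

Type A6, Milnor number mu = 6.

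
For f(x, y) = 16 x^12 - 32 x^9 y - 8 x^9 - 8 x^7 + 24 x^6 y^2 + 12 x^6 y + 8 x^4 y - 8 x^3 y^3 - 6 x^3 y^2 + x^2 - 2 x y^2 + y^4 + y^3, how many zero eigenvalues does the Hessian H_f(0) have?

1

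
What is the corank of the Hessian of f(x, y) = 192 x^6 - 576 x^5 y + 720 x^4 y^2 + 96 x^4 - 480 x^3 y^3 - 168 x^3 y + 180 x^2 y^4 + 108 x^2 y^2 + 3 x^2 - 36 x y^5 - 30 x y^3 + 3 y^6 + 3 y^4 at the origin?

1

Hessian at 0 has rank 1.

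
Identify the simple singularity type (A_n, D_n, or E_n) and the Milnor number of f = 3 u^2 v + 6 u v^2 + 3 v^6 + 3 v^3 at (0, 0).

Type D_{7}, Milnor number mu = 7.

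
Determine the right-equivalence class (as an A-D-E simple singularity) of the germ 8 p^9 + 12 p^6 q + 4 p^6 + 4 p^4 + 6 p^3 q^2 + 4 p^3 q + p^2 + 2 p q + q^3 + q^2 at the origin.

A_{2}

The Hessian of f at 0 has rank 1. Corank 1: A-series; mu = 2 gives A_2.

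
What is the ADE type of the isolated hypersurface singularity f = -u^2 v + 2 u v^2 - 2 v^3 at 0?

D4

The Hessian of f at 0 has rank 0. Corank 2; j^3 = -v*(u^2 - 2*u*v + 2*v^2) splits into three distinct lines over C (the quadratic factor has nonzero discriminant), so D_4.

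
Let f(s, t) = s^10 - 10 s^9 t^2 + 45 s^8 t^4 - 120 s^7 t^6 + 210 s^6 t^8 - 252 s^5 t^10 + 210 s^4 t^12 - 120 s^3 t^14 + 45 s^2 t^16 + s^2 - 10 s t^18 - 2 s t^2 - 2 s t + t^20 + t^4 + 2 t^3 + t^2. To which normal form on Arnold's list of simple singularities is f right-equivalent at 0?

A_{9}

The Hessian of f at 0 is [[2, -2], [-2, 2]] with rank 1, so corank 1. A Groebner basis of the Jacobian ideal J(f) in C{s,t} is {s^5 - 10*s^4 + 30*s^3*t - 35*s^3 + 54*s^2*t - 23*s^2 + 27*s*t - 4*s + 4*t, s^4*t - 4*s^4 + 10*s^3*t - 10*s^3 + 15*s^2*t - 6*s^2 + 7*s*t - s + t, -s + t^2 + t}; counting standard monomials gives mu = 9. Corank 1: A-series; mu = 9 gives A_9.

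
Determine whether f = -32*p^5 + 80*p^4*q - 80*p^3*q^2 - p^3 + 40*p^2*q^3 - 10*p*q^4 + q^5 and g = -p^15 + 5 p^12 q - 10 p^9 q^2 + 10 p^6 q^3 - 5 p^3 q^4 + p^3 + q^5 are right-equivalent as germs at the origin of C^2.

Yes.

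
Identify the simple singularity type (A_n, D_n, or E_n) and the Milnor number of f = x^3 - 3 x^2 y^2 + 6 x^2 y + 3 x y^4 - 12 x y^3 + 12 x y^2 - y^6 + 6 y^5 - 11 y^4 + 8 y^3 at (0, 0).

The Hessian of f at 0 has rank 0. Corank 2; j^3 = (x + 2*y)^3 is a perfect cube, so E-series; the 4-jet and mu = 6 give E_6.

Type E_{6}, Milnor number mu = 6.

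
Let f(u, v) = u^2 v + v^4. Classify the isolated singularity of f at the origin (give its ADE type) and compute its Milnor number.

Type D5, Milnor number mu = 5.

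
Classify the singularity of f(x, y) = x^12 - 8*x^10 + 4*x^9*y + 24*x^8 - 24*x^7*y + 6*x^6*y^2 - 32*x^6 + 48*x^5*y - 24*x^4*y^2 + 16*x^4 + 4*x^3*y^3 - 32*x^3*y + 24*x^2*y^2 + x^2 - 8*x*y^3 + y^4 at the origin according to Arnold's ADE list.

A_3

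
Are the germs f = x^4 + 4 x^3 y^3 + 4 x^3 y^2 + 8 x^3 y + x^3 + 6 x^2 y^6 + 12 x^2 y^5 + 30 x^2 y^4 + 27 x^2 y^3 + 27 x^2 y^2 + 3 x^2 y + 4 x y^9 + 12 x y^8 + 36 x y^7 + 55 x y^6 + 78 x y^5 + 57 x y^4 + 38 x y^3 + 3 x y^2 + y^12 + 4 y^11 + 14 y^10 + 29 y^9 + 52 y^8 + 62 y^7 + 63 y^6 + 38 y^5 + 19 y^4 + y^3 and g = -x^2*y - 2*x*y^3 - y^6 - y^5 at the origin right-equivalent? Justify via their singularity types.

The Hessian of f at 0 is [[0, 0], [0, 0]] with rank 0, so corank 2. A Groebner basis of the Jacobian ideal J(f) in C{x,y} is {x^3 + 3*x^2 + 6*x*y + 3*y^2, x^2*y - 5*x^2/2 - 5*x*y - 5*y^2/2, 2*x^2 + x*y^2 + 4*x*y + 2*y^2, -3*x^2/2 - 3*x*y + y^3 - 3*y^2/2}; counting standard monomials gives mu = 6. Corank 2; j^3 = (x + y)^3 is a perfect cube, so E-series; the 4-jet and mu = 6 give E_6. The Hessian of g at 0 is [[0, 0], [0, 0]] with rank 0, so corank 2. A Groebner basis of the Jacobian ideal J(g) in C{x,y} is {x^3, x^2*y + x^2/6 + x*y^2/6, x*y + y^3}; counting standard monomials gives mu = 7. Corank 2; j^3 = -x^2*y has shape L^2 M (L != M), so D-series; mu = 7 gives D_7. f is E_6 but g is D_7, hence not right-equivalent.

No.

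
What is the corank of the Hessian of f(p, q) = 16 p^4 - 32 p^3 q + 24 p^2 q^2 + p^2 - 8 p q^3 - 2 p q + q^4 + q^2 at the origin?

1

The Hessian at 0 is [[2, -2], [-2, 2]] of rank 1; hence corank 1.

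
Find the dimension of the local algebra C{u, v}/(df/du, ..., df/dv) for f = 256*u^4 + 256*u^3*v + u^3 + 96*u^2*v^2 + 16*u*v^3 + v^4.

6

The Hessian of f at 0 is [[0, 0], [0, 0]] with rank 0, so corank 2. A Groebner basis of the Jacobian ideal J(f) in C{u,v} is {v^4, u*v^2 + v^3/12, u^2}; counting standard monomials gives mu = 6. Corank 2; j^3 = u^3 is a perfect cube, so E-series; the 4-jet and mu = 6 give E_6.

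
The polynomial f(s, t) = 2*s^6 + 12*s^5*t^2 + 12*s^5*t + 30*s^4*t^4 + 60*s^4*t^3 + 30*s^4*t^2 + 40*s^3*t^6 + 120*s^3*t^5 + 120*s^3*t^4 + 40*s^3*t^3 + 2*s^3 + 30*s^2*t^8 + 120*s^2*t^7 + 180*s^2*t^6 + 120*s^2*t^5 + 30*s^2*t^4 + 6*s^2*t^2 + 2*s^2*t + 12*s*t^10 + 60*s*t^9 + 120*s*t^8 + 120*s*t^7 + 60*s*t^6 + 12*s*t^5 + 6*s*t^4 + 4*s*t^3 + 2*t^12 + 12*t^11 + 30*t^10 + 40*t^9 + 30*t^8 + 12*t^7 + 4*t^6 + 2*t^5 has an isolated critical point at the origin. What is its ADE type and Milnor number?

Type D7, Milnor number mu = 7.

The Hessian of f at 0 has rank 0. Corank 2; j^3 = 2*s^2*(s + t) has shape L^2 M (L != M), so D-series; mu = 7 gives D_7.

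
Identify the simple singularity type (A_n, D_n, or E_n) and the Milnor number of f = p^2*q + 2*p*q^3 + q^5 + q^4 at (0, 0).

The Hessian of f at 0 has rank 0. Corank 2; j^3 = p^2*q has shape L^2 M (L != M), so D-series; mu = 5 gives D_5.

Type D_5, Milnor number mu = 5.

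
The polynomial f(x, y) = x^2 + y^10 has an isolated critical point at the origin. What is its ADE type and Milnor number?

Type A_9, Milnor number mu = 9.

The Hessian of f at 0 has rank 1. Corank 1: A-series; mu = 9 gives A_9.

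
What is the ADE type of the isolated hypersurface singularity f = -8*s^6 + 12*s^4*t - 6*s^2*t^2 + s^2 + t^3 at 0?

A_2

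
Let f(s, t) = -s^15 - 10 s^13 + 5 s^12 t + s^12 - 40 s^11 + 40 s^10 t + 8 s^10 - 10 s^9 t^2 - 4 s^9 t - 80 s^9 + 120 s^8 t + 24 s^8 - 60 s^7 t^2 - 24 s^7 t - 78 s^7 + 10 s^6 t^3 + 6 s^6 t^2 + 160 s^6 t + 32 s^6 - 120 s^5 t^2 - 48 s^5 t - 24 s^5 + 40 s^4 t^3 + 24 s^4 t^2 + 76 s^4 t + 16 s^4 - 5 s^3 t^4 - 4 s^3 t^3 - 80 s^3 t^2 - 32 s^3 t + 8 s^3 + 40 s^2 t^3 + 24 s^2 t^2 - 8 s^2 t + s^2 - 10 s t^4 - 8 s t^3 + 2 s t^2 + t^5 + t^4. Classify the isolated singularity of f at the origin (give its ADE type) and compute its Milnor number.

The Hessian of f at 0 has rank 1. Corank 1: A-series; mu = 4 gives A_4.

Type A4, Milnor number mu = 4.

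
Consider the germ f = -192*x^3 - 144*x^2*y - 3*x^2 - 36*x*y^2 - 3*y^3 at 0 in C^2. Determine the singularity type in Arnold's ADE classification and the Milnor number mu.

Type A_{2}, Milnor number mu = 2.

The Hessian of f at 0 has rank 1. Corank 1: A-series; mu = 2 gives A_2.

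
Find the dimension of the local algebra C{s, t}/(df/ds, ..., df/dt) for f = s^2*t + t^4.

5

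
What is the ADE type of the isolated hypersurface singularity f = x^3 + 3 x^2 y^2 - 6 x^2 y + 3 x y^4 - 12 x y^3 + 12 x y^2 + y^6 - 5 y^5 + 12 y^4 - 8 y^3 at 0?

The Hessian of f at 0 has rank 0. Corank 2; j^3 = (x - 2*y)^3 is a perfect cube, so E-series; the 5-jet and mu = 8 give E_8.

E8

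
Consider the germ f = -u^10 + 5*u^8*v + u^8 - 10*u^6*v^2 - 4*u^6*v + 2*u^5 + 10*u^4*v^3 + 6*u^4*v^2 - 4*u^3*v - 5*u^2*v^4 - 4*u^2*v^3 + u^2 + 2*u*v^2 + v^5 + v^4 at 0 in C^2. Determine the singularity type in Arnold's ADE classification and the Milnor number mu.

Type A_{4}, Milnor number mu = 4.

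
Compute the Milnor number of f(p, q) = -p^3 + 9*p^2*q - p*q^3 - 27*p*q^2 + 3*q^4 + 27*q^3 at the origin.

The Hessian of f at 0 has rank 0. Corank 2; j^3 = -(p - 3*q)^3 is a perfect cube, so E-series; the 4-jet and mu = 7 give E_7.

7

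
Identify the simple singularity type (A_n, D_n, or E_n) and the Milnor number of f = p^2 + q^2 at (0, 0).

The Hessian of f at 0 has rank 2. Corank 0: nondegenerate Morse point, so A_1.

Type A1, Milnor number mu = 1.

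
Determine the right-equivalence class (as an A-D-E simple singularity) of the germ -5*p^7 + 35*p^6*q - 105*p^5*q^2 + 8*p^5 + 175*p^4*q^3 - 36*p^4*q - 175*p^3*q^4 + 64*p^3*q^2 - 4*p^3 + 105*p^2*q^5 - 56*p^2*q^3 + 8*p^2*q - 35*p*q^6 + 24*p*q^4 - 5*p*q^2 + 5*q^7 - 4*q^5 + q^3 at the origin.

D8

The Hessian of f at 0 has rank 0. Corank 2; j^3 = -(p - q)*(2*p - q)^2 has shape L^2 M (L != M), so D-series; mu = 8 gives D_8.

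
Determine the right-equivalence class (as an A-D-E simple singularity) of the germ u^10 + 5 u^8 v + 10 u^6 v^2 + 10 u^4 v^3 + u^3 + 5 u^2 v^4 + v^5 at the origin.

E_{8}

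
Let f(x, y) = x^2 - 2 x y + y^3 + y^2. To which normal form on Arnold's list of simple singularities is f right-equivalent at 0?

A2

The Hessian of f at 0 has rank 1. Corank 1: A-series; mu = 2 gives A_2.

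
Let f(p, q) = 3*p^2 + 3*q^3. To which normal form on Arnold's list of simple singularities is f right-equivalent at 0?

The Hessian of f at 0 is [[6, 0], [0, 0]] with rank 1, so corank 1. A Groebner basis of the Jacobian ideal J(f) in C{p,q} is {q^2, p}; counting standard monomials gives mu = 2. Corank 1: A-series; mu = 2 gives A_2.

A_{2}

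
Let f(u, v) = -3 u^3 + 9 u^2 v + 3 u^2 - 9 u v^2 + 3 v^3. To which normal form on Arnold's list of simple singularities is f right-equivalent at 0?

A_{2}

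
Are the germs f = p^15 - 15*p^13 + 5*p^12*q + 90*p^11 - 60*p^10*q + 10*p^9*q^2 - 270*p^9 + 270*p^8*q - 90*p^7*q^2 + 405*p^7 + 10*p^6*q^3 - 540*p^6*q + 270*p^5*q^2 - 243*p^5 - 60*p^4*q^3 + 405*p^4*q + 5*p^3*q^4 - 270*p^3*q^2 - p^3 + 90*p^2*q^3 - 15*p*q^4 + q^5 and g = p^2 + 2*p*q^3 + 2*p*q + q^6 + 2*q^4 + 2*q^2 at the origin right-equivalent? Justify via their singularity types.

No.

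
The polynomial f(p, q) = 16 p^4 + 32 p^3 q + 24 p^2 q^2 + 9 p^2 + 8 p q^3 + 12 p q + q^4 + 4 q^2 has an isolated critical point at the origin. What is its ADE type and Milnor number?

The Hessian of f at 0 has rank 1. Corank 1: A-series; mu = 3 gives A_3.

Type A3, Milnor number mu = 3.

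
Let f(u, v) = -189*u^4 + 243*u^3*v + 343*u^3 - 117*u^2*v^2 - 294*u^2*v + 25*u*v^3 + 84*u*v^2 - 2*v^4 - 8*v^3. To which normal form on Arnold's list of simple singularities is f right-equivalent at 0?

E_{7}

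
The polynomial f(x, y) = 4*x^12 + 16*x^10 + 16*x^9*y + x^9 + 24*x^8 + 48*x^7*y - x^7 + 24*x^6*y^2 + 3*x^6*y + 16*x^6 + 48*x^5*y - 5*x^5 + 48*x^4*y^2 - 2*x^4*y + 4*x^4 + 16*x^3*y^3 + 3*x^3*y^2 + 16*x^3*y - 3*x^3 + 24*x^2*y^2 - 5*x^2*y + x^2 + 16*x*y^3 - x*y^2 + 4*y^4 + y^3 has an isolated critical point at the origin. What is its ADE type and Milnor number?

Type A_{2}, Milnor number mu = 2.

The Hessian of f at 0 is [[2, 0], [0, 0]] with rank 1, so corank 1. A Groebner basis of the Jacobian ideal J(f) in C{x,y} is {y^2, x}; counting standard monomials gives mu = 2. Corank 1: A-series; mu = 2 gives A_2.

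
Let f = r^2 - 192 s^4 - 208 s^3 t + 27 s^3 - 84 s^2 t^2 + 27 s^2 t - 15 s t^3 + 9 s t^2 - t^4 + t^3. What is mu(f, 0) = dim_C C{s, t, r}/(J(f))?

7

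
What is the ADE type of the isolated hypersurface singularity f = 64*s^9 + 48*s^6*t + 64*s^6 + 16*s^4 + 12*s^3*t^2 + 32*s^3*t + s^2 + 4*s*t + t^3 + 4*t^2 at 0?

The Hessian of f at 0 has rank 1. Corank 1: A-series; mu = 2 gives A_2.

A2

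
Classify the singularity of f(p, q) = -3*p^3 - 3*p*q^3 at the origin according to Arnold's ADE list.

The Hessian of f at 0 is [[0, 0], [0, 0]] with rank 0, so corank 2. A Groebner basis of the Jacobian ideal J(f) in C{p,q} is {p^3, p*q^2, 3*p^2 + q^3}; counting standard monomials gives mu = 7. Corank 2; j^3 = -3*p^3 is a perfect cube, so E-series; the 4-jet and mu = 7 give E_7.

E_{7}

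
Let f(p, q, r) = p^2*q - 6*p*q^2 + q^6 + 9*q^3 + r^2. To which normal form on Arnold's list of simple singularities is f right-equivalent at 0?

D7

The Hessian of f at 0 is [[0, 0, 0], [0, 0, 0], [0, 0, 2]] with rank 1, so corank 2. A Groebner basis of the Jacobian ideal J(f) in C{p,q,r} is {p^2/6 + q^5 - 3*q^2/2, p^3 - 27*q^3, p*q - 3*q^2, r}; counting standard monomials gives mu = 7. Corank 2; j^3 = q*(p - 3*q)^2 has shape L^2 M (L != M), so D-series; mu = 7 gives D_7.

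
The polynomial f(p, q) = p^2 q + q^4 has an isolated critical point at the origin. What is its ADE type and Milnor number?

The Hessian of f at 0 has rank 0. Corank 2; j^3 = p^2*q has shape L^2 M (L != M), so D-series; mu = 5 gives D_5.

Type D_5, Milnor number mu = 5.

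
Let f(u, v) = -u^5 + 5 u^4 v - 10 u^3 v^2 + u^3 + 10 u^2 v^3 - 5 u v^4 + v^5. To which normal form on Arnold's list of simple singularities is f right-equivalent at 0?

E8

The Hessian of f at 0 has rank 0. Corank 2; j^3 = u^3 is a perfect cube, so E-series; the 5-jet and mu = 8 give E_8.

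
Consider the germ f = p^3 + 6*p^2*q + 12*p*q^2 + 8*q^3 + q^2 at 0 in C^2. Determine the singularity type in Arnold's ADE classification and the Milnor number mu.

The Hessian of f at 0 is [[0, 0], [0, 2]] with rank 1, so corank 1. A Groebner basis of the Jacobian ideal J(f) in C{p,q} is {p^2, q}; counting standard monomials gives mu = 2. Corank 1: A-series; mu = 2 gives A_2.

Type A_2, Milnor number mu = 2.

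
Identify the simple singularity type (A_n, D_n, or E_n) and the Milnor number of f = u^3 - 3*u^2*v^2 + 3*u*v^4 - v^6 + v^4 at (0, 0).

The Hessian of f at 0 has rank 0. Corank 2; j^3 = u^3 is a perfect cube, so E-series; the 4-jet and mu = 6 give E_6.

Type E_{6}, Milnor number mu = 6.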